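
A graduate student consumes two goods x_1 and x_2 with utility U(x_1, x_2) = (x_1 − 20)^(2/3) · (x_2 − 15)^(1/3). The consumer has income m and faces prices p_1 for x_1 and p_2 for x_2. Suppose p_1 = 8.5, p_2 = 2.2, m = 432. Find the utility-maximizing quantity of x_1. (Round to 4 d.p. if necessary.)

x_1* = 37.9608

Let x_1' = x_1−20, x_2' = x_2−15. MRS = 2·x_2'/x_1' = p_1/p_2.
Substituting into the budget: x_1* = 20 + 2/3·(m − 20·p_1 − 15·p_2)/p_1, and x_2* = 15 + 1/3·(…)/p_2.
Discretionary income = 432 − 20·8.5 − 15·2.2 = 229; x_1* = 20 + 2/3·229/8.5 = 37.9608.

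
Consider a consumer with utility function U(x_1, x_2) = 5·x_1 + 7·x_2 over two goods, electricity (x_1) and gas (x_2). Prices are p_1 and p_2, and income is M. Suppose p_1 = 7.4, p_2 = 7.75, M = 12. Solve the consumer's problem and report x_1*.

x_1* = 0

x_2 gives more utility per dollar, so spend all income on x_2: x_2* = M/p_2, x_1* = 0.
Numerically: x_1* = 0, x_2* = 1.5484.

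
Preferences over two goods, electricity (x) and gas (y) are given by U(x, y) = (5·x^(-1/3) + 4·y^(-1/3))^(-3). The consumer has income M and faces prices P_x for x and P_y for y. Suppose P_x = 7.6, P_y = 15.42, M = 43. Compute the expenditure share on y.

MRS = MU_x/MU_y = (5/4)·(y/x)^(4/3). Set equal to P_x/P_y.
Hence y/x = ((4/5)·P_x/P_y)^(1/(4/3)), i.e. raised to the 0.75 power.
Substitute y = (y/x)·x into the budget: x* = M/(P_x + P_y·(y/x)).
Numerically y/x = 0.497582, so x* = 43/(7.6 + 15.42·0.497582) = 2.8155 and y* = 0.497582·2.8155 = 1.4009.
Expenditure on y: 15.42·1.4009 = 21.6024; share = 0.5024.

share on y = 0.5024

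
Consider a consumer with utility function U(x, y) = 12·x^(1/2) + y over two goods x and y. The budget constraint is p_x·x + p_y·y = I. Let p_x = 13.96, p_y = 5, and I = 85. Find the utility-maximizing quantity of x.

x* = 4.6182

Plugging in: x* = (6·5/13.96)² = 4.6182.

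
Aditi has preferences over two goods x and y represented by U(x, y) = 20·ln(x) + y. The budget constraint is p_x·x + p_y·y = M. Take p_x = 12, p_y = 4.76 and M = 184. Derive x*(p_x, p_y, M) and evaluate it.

MU_x = 20/x, MU_y = 1. Tangency: 20/x = p_x/p_y.
So x*(p_x,p_y) = 20·p_y/p_x, independent of income; and y* = (M − 20·p_y)/p_y.
At the given prices: x* = 20·4.76/12 = 7.9333.

x* = 7.9333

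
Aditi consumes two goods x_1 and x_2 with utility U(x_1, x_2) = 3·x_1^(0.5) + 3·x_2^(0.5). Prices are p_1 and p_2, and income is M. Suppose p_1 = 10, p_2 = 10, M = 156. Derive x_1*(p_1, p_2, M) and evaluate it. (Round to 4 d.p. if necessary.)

MRS = MU_x_1/MU_x_2 = (x_2/x_1)^(0.5). Set equal to p_1/p_2.
Hence x_2/x_1 = (p_1/p_2)^(1/(0.5)), i.e. raised to the 2 power.
With the ratio pinned down, the budget gives x_1* = M/(p_1 + p_2·(x_2/x_1)) and x_2* = (x_2/x_1)·x_1*.
Numerically x_2/x_1 = 1, so x_1* = 156/(10 + 10·1) = 7.8.

x_1* = 7.8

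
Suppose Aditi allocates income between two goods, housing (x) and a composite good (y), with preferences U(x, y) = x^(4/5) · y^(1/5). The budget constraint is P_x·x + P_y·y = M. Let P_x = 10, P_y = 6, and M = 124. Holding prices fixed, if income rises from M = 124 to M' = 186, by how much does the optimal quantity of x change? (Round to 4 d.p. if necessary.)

Tangency: MRS = 4·y/x = P_x/P_y.
Rearranging, P_y·y = (1/4)·P_x·x. Substituting into the budget gives P_x·x·(1 + (1/4)) = M.
Demand: x*(P_x,P_y,M) = 0.8·M/P_x and y* = 0.2·M/P_y.
At P_x=10, P_y=6, M=124: x* = 0.8·124/10 = 9.92.
At M' = 186: x* = 14.88. Change: 14.88 − 9.92 = 4.96.

Δx* = 4.96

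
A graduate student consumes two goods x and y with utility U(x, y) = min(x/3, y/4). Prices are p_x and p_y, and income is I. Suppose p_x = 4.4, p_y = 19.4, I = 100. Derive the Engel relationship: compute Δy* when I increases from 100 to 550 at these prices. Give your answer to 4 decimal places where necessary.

Δy* = 19.8238

Leontief preferences: the optimum is at the kink where x/3 = y/4, i.e. y = (4/3)·x.
Budget: p_x·x + p_y·(4/3)·x = I, so (3·p_x + 4·p_y)·x = 3·I.
Demand: x*(p_x,p_y,I) = 3·I/(3·p_x + 4·p_y), y* = 4·I/(3·p_x + 4·p_y).
Here 3·4.4 + 4·19.4 = 90.8, giving y* = 4.4053.
At I' = 550: y* = 24.2291. Change: 24.2291 − 4.4053 = 19.8238.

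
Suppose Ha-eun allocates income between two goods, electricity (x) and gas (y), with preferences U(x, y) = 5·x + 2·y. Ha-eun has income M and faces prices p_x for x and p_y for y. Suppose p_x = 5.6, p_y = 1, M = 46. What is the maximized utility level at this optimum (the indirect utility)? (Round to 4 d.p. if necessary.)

Linear utility — the consumer picks whichever good has higher MU/price: 5/5.6 = 0.8929 vs 2/1 = 2.
y gives more utility per dollar, so spend all income on y: y* = M/p_y, x* = 0.
Numerically: x* = 0, y* = 46.
Utility at the optimum: U(0, 46) = 92.

V = 92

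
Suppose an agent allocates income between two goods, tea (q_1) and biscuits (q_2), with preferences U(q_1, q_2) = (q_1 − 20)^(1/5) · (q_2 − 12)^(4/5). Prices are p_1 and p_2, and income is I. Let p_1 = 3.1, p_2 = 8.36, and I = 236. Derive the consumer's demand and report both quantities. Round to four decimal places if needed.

This is Cobb-Douglas in (q_1−20, q_2−12): tangency gives 0.2·p_2·(q_2−12) = 0.8·p_1·(q_1−20).
After buying the subsistence bundle (20, 12), a share 0.2 of the remaining income goes to q_1: q_1* = 20 + 0.2·(I − 20p_1 − 12p_2)/p_1.
Discretionary income = 236 − 20·3.1 − 12·8.36 = 73.68; q_1* = 20 + 0.2·73.68/3.1 = 24.7535; q_2* = 12 + 0.8·73.68/8.36 = 19.0507.

q_1* = 24.7535, q_2* = 19.0507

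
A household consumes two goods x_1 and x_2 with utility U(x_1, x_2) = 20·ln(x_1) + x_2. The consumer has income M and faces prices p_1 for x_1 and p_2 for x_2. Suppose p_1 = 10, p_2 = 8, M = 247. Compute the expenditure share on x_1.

share on x_1 = 0.6478

Set MRS = p_1/p_2: (20/x_1)/1 = p_1/p_2.
So x_1*(p_1,p_2) = 20·p_2/p_1, independent of income; and x_2* = (M − 20·p_2)/p_2.
At the given prices: x_1* = 20·8/10 = 16, and x_2* = 10.875.
Expenditure on x_1: 10·16 = 160; share = 0.6478.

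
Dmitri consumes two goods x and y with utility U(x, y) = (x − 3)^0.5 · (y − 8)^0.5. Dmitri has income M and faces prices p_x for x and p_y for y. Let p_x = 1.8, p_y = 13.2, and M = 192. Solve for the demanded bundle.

x* = 25.5, y* = 11.0682

MRS = (y−8)/(x−3). Tangency with p_x/p_y gives y−8 = (p_x/p_y)·(x−3).
After buying the subsistence bundle (3, 8), a share 0.5 of the remaining income goes to x: x* = 3 + 0.5·(M − 3p_x − 8p_y)/p_x.
Discretionary income = 192 − 3·1.8 − 8·13.2 = 81; x* = 3 + 0.5·81/1.8 = 25.5; y* = 8 + 0.5·81/13.2 = 11.0682.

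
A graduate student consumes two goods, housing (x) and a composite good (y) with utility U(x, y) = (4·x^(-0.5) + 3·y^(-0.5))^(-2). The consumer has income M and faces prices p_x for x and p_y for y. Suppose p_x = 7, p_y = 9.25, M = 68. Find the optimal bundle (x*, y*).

x* = 5.0971, y* = 3.4941

MRS = MU_x/MU_y = (4/3)·(y/x)^(1.5). Set equal to p_x/p_y.
Hence y/x = ((3/4)·p_x/p_y)^(1/(1.5)), i.e. raised to the 2/3 power.
With the ratio pinned down, the budget gives x* = M/(p_x + p_y·(y/x)) and y* = (y/x)·x*.
Numerically y/x = 0.685507, so x* = 68/(7 + 9.25·0.685507) = 5.0971 and y* = 0.685507·5.0971 = 3.4941.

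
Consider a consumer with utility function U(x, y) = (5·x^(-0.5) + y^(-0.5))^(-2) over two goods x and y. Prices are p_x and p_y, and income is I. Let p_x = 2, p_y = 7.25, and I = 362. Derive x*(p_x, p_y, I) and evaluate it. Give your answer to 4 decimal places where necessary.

MU_x ∝ 5·x^(-1.5), MU_y ∝ y^(-1.5), so MRS = 5·(y/x)^(1.5) = p_x/p_y.
Solve for the ratio: y/x = [(1/5)·p_x/p_y]^(2/3).
With the ratio pinned down, the budget gives x* = I/(p_x + p_y·(y/x)) and y* = (y/x)·x*.
Numerically y/x = 0.144927, so x* = 362/(2 + 7.25·0.144927) = 118.6606.

x* = 118.6606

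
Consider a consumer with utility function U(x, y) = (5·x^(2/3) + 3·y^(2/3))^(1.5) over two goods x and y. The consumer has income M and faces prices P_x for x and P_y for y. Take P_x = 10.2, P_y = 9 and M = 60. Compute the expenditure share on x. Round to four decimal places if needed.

Substitute y = (y/x)·x into the budget: x* = M/(P_x + P_y·(y/x)).
Numerically y/x = 0.314432, so x* = 60/(10.2 + 9·0.314432) = 4.6048 and y* = 0.314432·4.6048 = 1.4479.
Expenditure on x: 10.2·4.6048 = 46.9689; share = 0.7828.

share on x = 0.7828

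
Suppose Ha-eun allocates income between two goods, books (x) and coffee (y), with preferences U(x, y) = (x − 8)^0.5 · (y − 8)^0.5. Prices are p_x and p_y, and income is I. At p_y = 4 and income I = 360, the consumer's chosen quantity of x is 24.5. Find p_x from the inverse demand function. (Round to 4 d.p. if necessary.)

p_x = 8

Let x' = x−8, y' = y−8. MRS = y'/x' = p_x/p_y.
After buying the subsistence bundle (8, 8), a share 0.5 of the remaining income goes to x: x* = 8 + 0.5·(I − 8p_x − 8p_y)/p_x.
Set x* = 24.5 in the demand function and solve for p_x: p_x = 8.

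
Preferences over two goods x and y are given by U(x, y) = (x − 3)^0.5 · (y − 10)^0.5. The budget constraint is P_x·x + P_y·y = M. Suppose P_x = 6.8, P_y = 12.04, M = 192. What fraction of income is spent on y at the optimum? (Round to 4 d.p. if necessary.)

share on y = 0.7604

Discretionary income = 192 − 3·6.8 − 10·12.04 = 51.2; x* = 3 + 0.5·51.2/6.8 = 6.7647; y* = 10 + 0.5·51.2/12.04 = 12.1262.
Expenditure on y: 12.04·12.1262 = 146; share = 0.7604.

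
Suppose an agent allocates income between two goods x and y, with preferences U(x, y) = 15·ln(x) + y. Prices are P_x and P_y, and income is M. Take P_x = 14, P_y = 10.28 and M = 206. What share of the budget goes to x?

share on x = 0.7485

MU_x = 15/x, MU_y = 1. Tangency: 15/x = P_x/P_y.
So x*(P_x,P_y) = 15·P_y/P_x, independent of income; and y* = (M − 15·P_y)/P_y.
At the given prices: x* = 15·10.28/14 = 11.0143, and y* = 5.0389.
Expenditure on x: 14·11.0143 = 154.2; share = 0.7485.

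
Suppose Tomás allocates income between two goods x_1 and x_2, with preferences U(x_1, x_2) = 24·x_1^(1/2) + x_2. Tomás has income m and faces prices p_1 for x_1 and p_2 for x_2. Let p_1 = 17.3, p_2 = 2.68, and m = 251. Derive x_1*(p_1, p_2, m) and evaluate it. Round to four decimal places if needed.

x_1* = 3.4557

Set MRS = p_1/p_2: 12·x_1^(−1/2) = p_1/p_2.
Thus x_1* = (12·p_2/p_1)² — independent of m — with the rest of income spent on x_2.
Plugging in: x_1* = (12·2.68/17.3)² = 3.4557.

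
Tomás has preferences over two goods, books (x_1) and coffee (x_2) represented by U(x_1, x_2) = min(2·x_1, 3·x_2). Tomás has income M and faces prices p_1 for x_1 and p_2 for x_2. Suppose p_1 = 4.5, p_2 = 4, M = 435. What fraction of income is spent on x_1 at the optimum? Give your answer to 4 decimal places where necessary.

Leontief preferences: the optimum is at the kink where x_1/3 = x_2/2, i.e. x_2 = (2/3)·x_1.
Budget: p_1·x_1 + p_2·(2/3)·x_1 = M, so (3·p_1 + 2·p_2)·x_1 = 3·M.
Demand: x_1*(p_1,p_2,M) = 3·M/(3·p_1 + 2·p_2), x_2* = 2·M/(3·p_1 + 2·p_2).
Here 3·4.5 + 2·4 = 21.5, giving x_1* = 60.6977 and x_2* = 40.4651.
Expenditure on x_1: 4.5·60.6977 = 273.1395; share = 0.6279.

share on x_1 = 0.6279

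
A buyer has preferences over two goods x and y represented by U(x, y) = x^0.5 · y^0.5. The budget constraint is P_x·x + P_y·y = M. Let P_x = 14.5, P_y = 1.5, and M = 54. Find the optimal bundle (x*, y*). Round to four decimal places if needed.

Tangency: MRS = y/x = P_x/P_y.
Rearranging, P_y·y = P_x·x. Substituting into the budget gives P_x·x·(1 + 1) = M.
Demand: x*(P_x,P_y,M) = 0.5·M/P_x and y* = 0.5·M/P_y.
At P_x=14.5, P_y=1.5, M=54: x* = 0.5·54/14.5 = 1.8621, y* = 18.

x* = 1.8621, y* = 18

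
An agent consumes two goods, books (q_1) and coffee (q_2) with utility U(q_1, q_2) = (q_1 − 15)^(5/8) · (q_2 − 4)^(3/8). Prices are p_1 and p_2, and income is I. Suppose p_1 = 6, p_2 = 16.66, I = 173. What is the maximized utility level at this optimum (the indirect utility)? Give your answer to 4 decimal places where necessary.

V = 0.9594

This is Cobb-Douglas in (q_1−15, q_2−4): tangency gives 0.625·p_2·(q_2−4) = 0.375·p_1·(q_1−15).
After buying the subsistence bundle (15, 4), a share 0.625 of the remaining income goes to q_1: q_1* = 15 + 0.625·(I − 15p_1 − 4p_2)/p_1.
Discretionary income = 173 − 15·6 − 4·16.66 = 16.36; q_1* = 15 + 0.625·16.36/6 = 16.7042; q_2* = 4 + 0.375·16.36/16.66 = 4.3682.
Utility at the optimum: U(16.7042, 4.3682) = 0.9594.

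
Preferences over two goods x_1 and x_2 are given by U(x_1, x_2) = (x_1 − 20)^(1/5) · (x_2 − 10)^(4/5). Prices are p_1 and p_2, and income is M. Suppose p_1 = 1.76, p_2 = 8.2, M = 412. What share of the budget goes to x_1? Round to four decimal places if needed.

share on x_1 = 0.2285

Let x_1' = x_1−20, x_2' = x_2−10. MRS = (1/4)·x_2'/x_1' = p_1/p_2.
After buying the subsistence bundle (20, 10), a share 0.2 of the remaining income goes to x_1: x_1* = 20 + 0.2·(M − 20p_1 − 10p_2)/p_1.
Discretionary income = 412 − 20·1.76 − 10·8.2 = 294.8; x_1* = 20 + 0.2·294.8/1.76 = 53.5; x_2* = 10 + 0.8·294.8/8.2 = 38.761.
Expenditure on x_1: 1.76·53.5 = 94.16; share = 0.2285.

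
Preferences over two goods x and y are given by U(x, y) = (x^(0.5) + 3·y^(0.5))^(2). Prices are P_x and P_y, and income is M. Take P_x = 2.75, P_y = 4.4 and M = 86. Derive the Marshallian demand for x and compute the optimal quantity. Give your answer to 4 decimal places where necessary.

x* = 4.7204

MRS = MU_x/MU_y = (1/3)·(y/x)^(0.5). Set equal to P_x/P_y.
Solve for the ratio: y/x = [3·P_x/P_y]^(2).
With the ratio pinned down, the budget gives x* = M/(P_x + P_y·(y/x)) and y* = (y/x)·x*.
Numerically y/x = 3.515625, so x* = 86/(2.75 + 4.4·3.515625) = 4.7204.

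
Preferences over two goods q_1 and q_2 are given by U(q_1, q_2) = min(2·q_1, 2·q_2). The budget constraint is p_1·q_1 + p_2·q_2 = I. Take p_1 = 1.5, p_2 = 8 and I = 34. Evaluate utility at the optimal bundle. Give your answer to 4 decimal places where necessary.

V = 7.1579

Leontief preferences: the optimum is at the kink where q_1/2 = q_2/2, i.e. q_2 = q_1.
Budget: p_1·q_1 + p_2·q_1 = I, so (2·p_1 + 2·p_2)·q_1 = 2·I.
Demand: q_1*(p_1,p_2,I) = 2·I/(2·p_1 + 2·p_2), q_2* = 2·I/(2·p_1 + 2·p_2).
Here 2·1.5 + 2·8 = 19, giving q_1* = 3.5789 and q_2* = 3.5789.
Utility at the optimum: U(3.5789, 3.5789) = 7.1579.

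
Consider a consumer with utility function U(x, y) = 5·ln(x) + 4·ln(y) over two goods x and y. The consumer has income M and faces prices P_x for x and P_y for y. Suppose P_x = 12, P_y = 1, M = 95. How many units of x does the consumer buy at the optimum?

At P_x=12, P_y=1, M=95: x* = 5/9·95/12 = 4.3981.

x* = 4.3981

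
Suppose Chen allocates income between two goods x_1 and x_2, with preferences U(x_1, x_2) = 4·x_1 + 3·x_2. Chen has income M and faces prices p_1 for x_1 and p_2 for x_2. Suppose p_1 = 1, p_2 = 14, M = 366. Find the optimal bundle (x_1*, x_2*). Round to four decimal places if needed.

x_1* = 366, x_2* = 0

Perfect substitutes: compare marginal utility per dollar. 4/p_1 vs 3/p_2 → 4 vs 0.2143.
x_1 gives more utility per dollar, so spend all income on x_1: x_1* = M/p_1, x_2* = 0.
Numerically: x_1* = 366, x_2* = 0.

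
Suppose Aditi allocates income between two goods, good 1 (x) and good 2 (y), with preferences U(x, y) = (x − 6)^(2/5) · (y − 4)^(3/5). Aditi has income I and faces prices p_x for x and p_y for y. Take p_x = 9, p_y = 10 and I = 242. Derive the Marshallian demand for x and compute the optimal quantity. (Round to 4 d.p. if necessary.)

x* = 12.5778

This is Cobb-Douglas in (x−6, y−4): tangency gives 0.4·p_y·(y−4) = 0.6·p_x·(x−6).
After buying the subsistence bundle (6, 4), a share 0.4 of the remaining income goes to x: x* = 6 + 0.4·(I − 6p_x − 4p_y)/p_x.
Discretionary income = 242 − 6·9 − 4·10 = 148; x* = 6 + 0.4·148/9 = 12.5778.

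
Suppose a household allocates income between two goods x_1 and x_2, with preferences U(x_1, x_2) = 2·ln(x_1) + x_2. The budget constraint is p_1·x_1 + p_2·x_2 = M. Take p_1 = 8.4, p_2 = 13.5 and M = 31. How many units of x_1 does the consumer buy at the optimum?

Set MRS = p_1/p_2: (2/x_1)/1 = p_1/p_2.
So x_1*(p_1,p_2) = 2·p_2/p_1, independent of income; and x_2* = (M − 2·p_2)/p_2.
At the given prices: x_1* = 2·13.5/8.4 = 3.2143.

x_1* = 3.2143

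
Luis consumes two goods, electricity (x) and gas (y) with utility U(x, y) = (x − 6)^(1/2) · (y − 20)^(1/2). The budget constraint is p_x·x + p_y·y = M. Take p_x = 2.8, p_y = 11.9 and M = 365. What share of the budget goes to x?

This is Cobb-Douglas in (x−6, y−20): tangency gives 0.5·p_y·(y−20) = 0.5·p_x·(x−6).
After buying the subsistence bundle (6, 20), a share 0.5 of the remaining income goes to x: x* = 6 + 0.5·(M − 6p_x − 20p_y)/p_x.
Discretionary income = 365 − 6·2.8 − 20·11.9 = 110.2; x* = 6 + 0.5·110.2/2.8 = 25.6786; y* = 20 + 0.5·110.2/11.9 = 24.6303.
Expenditure on x: 2.8·25.6786 = 71.9; share = 0.197.

share on x = 0.197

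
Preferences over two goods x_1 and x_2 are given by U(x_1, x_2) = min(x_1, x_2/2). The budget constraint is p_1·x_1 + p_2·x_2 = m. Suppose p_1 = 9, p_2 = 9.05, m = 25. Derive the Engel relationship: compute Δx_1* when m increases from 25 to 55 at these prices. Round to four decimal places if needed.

Leontief preferences: the optimum is at the kink where x_1/1 = x_2/2, i.e. x_2 = 2·x_1.
Budget: p_1·x_1 + p_2·2·x_1 = m, so (p_1 + 2·p_2)·x_1 = m.
Demand: x_1*(p_1,p_2,m) = m/(p_1 + 2·p_2), x_2* = 2·m/(p_1 + 2·p_2).
Here 9 + 2·9.05 = 27.1, giving x_1* = 0.9225.
At m' = 55: x_1* = 2.0295. Change: 2.0295 − 0.9225 = 1.107.

Δx_1* = 1.107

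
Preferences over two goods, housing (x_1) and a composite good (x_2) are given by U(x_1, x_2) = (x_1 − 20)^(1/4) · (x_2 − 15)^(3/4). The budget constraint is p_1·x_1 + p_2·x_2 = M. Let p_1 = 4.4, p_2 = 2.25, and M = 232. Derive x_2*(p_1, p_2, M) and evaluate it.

MRS = (1/3)·(x_2−15)/(x_1−20). Tangency with p_1/p_2 gives x_2−15 = 3·(p_1/p_2)·(x_1−20).
After buying the subsistence bundle (20, 15), a share 0.25 of the remaining income goes to x_1: x_1* = 20 + 0.25·(M − 20p_1 − 15p_2)/p_1.
Discretionary income = 232 − 20·4.4 − 15·2.25 = 110.25; x_2* = 15 + 0.75·110.25/2.25 = 51.75.

x_2* = 51.75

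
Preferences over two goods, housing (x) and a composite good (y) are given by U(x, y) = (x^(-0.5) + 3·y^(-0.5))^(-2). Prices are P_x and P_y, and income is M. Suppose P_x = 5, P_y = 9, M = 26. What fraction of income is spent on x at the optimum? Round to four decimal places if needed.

share on x = 0.2833

MRS = MU_x/MU_y = (1/3)·(y/x)^(1.5). Set equal to P_x/P_y.
Solve for the ratio: y/x = [3·P_x/P_y]^(2/3).
Substitute y = (y/x)·x into the budget: x* = M/(P_x + P_y·(y/x)).
Numerically y/x = 1.405721, so x* = 26/(5 + 9·1.405721) = 1.473 and y* = 1.405721·1.473 = 2.0706.
Expenditure on x: 5·1.473 = 7.3648; share = 0.2833.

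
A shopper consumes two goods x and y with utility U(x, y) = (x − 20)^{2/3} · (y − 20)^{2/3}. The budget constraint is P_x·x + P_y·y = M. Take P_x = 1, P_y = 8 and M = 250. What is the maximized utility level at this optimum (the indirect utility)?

MRS = (y−20)/(x−20). Tangency with P_x/P_y gives y−20 = (P_x/P_y)·(x−20).
Substituting into the budget: x* = 20 + 0.5·(M − 20·P_x − 20·P_y)/P_x, and y* = 20 + 0.5·(…)/P_y.
Discretionary income = 250 − 20·1 − 20·8 = 70; x* = 20 + 0.5·70/1 = 55; y* = 20 + 0.5·70/8 = 24.375.
Utility at the optimum: U(55, 24.375) = 28.6218.

V = 28.6218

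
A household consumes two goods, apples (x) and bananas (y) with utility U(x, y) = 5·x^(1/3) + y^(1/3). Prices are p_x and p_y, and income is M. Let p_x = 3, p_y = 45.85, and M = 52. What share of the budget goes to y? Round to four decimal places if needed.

share on y = 0.0224

Numerically y/x = 0.001497, so x* = 52/(3 + 45.85·0.001497) = 16.9456 and y* = 0.001497·16.9456 = 0.0254.
Expenditure on y: 45.85·0.0254 = 1.1631; share = 0.0224.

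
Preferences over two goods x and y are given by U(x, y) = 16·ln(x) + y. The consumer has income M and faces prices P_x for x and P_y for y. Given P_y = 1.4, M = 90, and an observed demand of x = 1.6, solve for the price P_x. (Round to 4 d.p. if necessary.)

P_x = 14

Set MRS = P_x/P_y: (16/x)/1 = P_x/P_y.
So x*(P_x,P_y) = 16·P_y/P_x, independent of income; and y* = (M − 16·P_y)/P_y.
Set x* = 1.6 in the demand function and solve for P_x: P_x = 14.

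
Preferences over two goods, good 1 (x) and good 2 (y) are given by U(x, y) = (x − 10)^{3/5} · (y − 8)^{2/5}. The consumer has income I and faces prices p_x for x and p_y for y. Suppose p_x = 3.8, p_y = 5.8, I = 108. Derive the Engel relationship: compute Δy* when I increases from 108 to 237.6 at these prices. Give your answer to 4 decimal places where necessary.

Let x' = x−10, y' = y−8. MRS = (3/2)·y'/x' = p_x/p_y.
After buying the subsistence bundle (10, 8), a share 0.6 of the remaining income goes to x: x* = 10 + 0.6·(I − 10p_x − 8p_y)/p_x.
Discretionary income = 108 − 10·3.8 − 8·5.8 = 23.6; y* = 8 + 0.4·23.6/5.8 = 9.6276.
At I' = 237.6: y* = 18.5655. Change: 18.5655 − 9.6276 = 8.9379.

Δy* = 8.9379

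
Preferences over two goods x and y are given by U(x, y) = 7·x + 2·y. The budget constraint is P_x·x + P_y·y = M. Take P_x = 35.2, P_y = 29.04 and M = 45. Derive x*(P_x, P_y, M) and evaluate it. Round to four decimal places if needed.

Perfect substitutes: compare marginal utility per dollar. 7/P_x vs 2/P_y → 0.1989 vs 0.0689.
x gives more utility per dollar, so spend all income on x: x* = M/P_x, y* = 0.
Numerically: x* = 1.2784, y* = 0.

x* = 1.2784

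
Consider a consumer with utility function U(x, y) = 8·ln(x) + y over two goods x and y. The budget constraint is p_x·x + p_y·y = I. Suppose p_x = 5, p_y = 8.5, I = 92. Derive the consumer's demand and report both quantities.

Set MRS = p_x/p_y: (8/x)/1 = p_x/p_y.
So x*(p_x,p_y) = 8·p_y/p_x, independent of income; and y* = (I − 8·p_y)/p_y.
At the given prices: x* = 8·8.5/5 = 13.6, and y* = 2.8235.

x* = 13.6, y* = 2.8235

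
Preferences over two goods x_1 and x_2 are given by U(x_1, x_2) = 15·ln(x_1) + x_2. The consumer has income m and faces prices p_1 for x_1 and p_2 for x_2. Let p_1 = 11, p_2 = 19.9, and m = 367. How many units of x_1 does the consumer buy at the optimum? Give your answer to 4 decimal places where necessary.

x_1* = 27.1364

MU_x_1 = 15/x_1, MU_x_2 = 1. Tangency: 15/x_1 = p_1/p_2.
So x_1*(p_1,p_2) = 15·p_2/p_1, independent of income; and x_2* = (m − 15·p_2)/p_2.
At the given prices: x_1* = 15·19.9/11 = 27.1364.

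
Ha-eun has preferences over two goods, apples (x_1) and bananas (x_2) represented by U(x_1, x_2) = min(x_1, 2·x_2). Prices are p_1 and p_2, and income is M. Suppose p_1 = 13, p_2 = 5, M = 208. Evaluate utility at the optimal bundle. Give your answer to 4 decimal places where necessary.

V = 13.4194

Leontief preferences: the optimum is at the kink where x_1/2 = x_2/1, i.e. x_2 = (1/2)·x_1.
Budget: p_1·x_1 + p_2·(1/2)·x_1 = M, so (2·p_1 + p_2)·x_1 = 2·M.
Demand: x_1*(p_1,p_2,M) = 2·M/(2·p_1 + p_2), x_2* = M/(2·p_1 + p_2).
Here 2·13 + 5 = 31, giving x_1* = 13.4194 and x_2* = 6.7097.
Utility at the optimum: U(13.4194, 6.7097) = 13.4194.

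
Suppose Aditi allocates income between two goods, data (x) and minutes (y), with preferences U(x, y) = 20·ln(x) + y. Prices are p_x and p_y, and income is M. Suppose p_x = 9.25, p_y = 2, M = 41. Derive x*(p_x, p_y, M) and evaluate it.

x* = 4.3243

Set MRS = p_x/p_y: (20/x)/1 = p_x/p_y.
So x*(p_x,p_y) = 20·p_y/p_x, independent of income; and y* = (M − 20·p_y)/p_y.
At the given prices: x* = 20·2/9.25 = 4.3243.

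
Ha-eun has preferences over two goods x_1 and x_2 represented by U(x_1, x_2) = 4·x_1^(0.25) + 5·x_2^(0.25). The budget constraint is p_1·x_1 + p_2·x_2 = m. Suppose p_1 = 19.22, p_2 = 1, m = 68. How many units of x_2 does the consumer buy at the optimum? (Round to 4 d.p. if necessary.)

x_2* = 53.2395

With the ratio pinned down, the budget gives x_1* = m/(p_1 + p_2·(x_2/x_1)) and x_2* = (x_2/x_1)·x_1*.
Numerically x_2/x_1 = 69.324146, so x_1* = 68/(19.22 + 1·69.324146) = 0.768 and x_2* = 69.324146·0.768 = 53.2395.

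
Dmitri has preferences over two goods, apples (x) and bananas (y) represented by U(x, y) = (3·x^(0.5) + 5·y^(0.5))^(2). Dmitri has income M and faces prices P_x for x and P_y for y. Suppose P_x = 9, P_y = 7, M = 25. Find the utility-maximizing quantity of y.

y* = 2.7902

From the CES first-order condition, (3/5)·(y/x)^(0.5) = P_x/P_y.
Hence y/x = ((5/3)·P_x/P_y)^(1/(0.5)), i.e. raised to the 2 power.
Substitute y = (y/x)·x into the budget: x* = M/(P_x + P_y·(y/x)).
Numerically y/x = 4.591837, so x* = 25/(9 + 7·4.591837) = 0.6076 and y* = 4.591837·0.6076 = 2.7902.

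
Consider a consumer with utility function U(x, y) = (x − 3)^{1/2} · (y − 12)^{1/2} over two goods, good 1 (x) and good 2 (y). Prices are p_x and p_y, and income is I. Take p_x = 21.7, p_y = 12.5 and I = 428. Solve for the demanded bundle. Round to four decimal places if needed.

Discretionary income = 428 − 3·21.7 − 12·12.5 = 212.9; x* = 3 + 0.5·212.9/21.7 = 7.9055; y* = 12 + 0.5·212.9/12.5 = 20.516.

x* = 7.9055, y* = 20.516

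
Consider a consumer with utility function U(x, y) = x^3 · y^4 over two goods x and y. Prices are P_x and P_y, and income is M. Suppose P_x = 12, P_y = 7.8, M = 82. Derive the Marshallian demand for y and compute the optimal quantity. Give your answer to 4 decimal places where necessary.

MU_x/MU_y = (3·y)/(4·x); tangency sets this equal to P_x/P_y.
Rearranging, P_y·y = (4/3)·P_x·x. Substituting into the budget gives P_x·x·(1 + (4/3)) = M.
Demand: x*(P_x,P_y,M) = 3/7·M/P_x and y* = 4/7·M/P_y.
At P_x=12, P_y=7.8, M=82: y* = 4/7·82/7.8 = 6.0073.

y* = 6.0073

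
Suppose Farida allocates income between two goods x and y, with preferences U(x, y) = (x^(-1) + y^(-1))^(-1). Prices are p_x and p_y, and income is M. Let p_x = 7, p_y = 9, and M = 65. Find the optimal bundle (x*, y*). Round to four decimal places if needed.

MRS = MU_x/MU_y = (y/x)^(2). Set equal to p_x/p_y.
Hence y/x = (p_x/p_y)^(1/(2)), i.e. raised to the 0.5 power.
Substitute y = (y/x)·x into the budget: x* = M/(p_x + p_y·(y/x)).
Numerically y/x = 0.881917, so x* = 65/(7 + 9·0.881917) = 4.3515 and y* = 0.881917·4.3515 = 3.8377.

x* = 4.3515, y* = 3.8377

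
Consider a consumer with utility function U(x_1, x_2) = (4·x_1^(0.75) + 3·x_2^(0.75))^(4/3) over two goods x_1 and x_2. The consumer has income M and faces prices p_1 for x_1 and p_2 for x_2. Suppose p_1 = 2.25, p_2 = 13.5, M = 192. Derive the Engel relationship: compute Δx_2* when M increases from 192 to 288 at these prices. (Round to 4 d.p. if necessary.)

MRS = MU_x_1/MU_x_2 = (4/3)·(x_2/x_1)^(0.25). Set equal to p_1/p_2.
Hence x_2/x_1 = ((3/4)·p_1/p_2)^(1/(0.25)), i.e. raised to the 4 power.
With the ratio pinned down, the budget gives x_1* = M/(p_1 + p_2·(x_2/x_1)) and x_2* = (x_2/x_1)·x_1*.
Numerically x_2/x_1 = 0.000244, so x_1* = 192/(2.25 + 13.5·0.000244) = 85.2085 and x_2* = 0.000244·85.2085 = 0.0208.
At M' = 288: x_2* = 0.0312. Change: 0.0312 − 0.0208 = 0.0104.

Δx_2* = 0.0104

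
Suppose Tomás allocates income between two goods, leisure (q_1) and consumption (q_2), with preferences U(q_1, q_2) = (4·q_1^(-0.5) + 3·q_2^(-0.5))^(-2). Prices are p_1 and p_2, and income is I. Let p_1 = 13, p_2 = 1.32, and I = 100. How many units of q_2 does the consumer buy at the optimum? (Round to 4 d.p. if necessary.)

Substitute q_2 = (q_2/q_1)·q_1 into the budget: q_1* = I/(p_1 + p_2·(q_2/q_1)).
Numerically q_2/q_1 = 3.792746, so q_1* = 100/(13 + 1.32·3.792746) = 5.5536 and q_2* = 3.792746·5.5536 = 21.0633.

q_2* = 21.0633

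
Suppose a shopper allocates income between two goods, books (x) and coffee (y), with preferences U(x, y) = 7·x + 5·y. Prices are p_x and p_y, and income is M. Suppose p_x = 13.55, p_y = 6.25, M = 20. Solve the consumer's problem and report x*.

Perfect substitutes: compare marginal utility per dollar. 7/p_x vs 5/p_y → 0.5166 vs 0.8.
y gives more utility per dollar, so spend all income on y: y* = M/p_y, x* = 0.
Numerically: x* = 0, y* = 3.2.

x* = 0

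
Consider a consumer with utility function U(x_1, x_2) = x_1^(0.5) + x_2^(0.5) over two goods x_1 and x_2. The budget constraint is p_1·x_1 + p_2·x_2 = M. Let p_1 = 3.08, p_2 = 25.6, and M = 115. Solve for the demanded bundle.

From the CES first-order condition, (x_2/x_1)^(0.5) = p_1/p_2.
Solve for the ratio: x_2/x_1 = [p_1/p_2]^(2).
With the ratio pinned down, the budget gives x_1* = M/(p_1 + p_2·(x_2/x_1)) and x_2* = (x_2/x_1)·x_1*.
Numerically x_2/x_1 = 0.014475, so x_1* = 115/(3.08 + 25.6·0.014475) = 33.3279 and x_2* = 0.014475·33.3279 = 0.4824.

x_1* = 33.3279, x_2* = 0.4824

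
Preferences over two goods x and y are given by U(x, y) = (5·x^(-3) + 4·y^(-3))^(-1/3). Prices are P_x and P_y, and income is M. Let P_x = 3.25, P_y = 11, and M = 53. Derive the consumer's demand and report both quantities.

x* = 4.8535, y* = 3.3842

MRS = MU_x/MU_y = (5/4)·(y/x)^(4). Set equal to P_x/P_y.
Solve for the ratio: y/x = [(4/5)·P_x/P_y]^(0.25).
With the ratio pinned down, the budget gives x* = M/(P_x + P_y·(y/x)) and y* = (y/x)·x*.
Numerically y/x = 0.697261, so x* = 53/(3.25 + 11·0.697261) = 4.8535 and y* = 0.697261·4.8535 = 3.3842.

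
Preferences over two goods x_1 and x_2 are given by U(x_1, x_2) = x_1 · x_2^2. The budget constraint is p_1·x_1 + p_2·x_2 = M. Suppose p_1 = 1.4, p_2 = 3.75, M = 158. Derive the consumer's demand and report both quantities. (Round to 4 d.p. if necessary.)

x_1* = 37.619, x_2* = 28.0889

Tangency: MRS = (1/2)·x_2/x_1 = p_1/p_2.
So p_2·x_2 = 2·p_1·x_1; combined with the budget, a share 1/3 of income goes to x_1.
Demand: x_1*(p_1,p_2,M) = 1/3·M/p_1 and x_2* = 2/3·M/p_2.
At p_1=1.4, p_2=3.75, M=158: x_1* = 1/3·158/1.4 = 37.619, x_2* = 28.0889.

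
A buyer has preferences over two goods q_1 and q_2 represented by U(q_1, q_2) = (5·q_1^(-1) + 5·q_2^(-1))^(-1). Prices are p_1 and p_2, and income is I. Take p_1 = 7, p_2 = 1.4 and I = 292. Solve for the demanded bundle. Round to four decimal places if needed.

From the CES first-order condition, (q_2/q_1)^(2) = p_1/p_2.
Hence q_2/q_1 = (p_1/p_2)^(1/(2)), i.e. raised to the 0.5 power.
With the ratio pinned down, the budget gives q_1* = I/(p_1 + p_2·(q_2/q_1)) and q_2* = (q_2/q_1)·q_1*.
Numerically q_2/q_1 = 2.236068, so q_1* = 292/(7 + 1.4·2.236068) = 28.8239 and q_2* = 2.236068·28.8239 = 64.4521.

q_1* = 28.8239, q_2* = 64.4521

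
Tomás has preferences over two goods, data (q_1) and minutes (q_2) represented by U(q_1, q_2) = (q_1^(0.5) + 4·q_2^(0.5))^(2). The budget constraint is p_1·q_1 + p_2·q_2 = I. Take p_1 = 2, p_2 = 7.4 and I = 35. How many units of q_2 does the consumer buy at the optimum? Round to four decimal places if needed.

q_2* = 3.8414

MRS = MU_q_1/MU_q_2 = (1/4)·(q_2/q_1)^(0.5). Set equal to p_1/p_2.
Solve for the ratio: q_2/q_1 = [4·p_1/p_2]^(2).
Substitute q_2 = (q_2/q_1)·q_1 into the budget: q_1* = I/(p_1 + p_2·(q_2/q_1)).
Numerically q_2/q_1 = 1.168736, so q_1* = 35/(2 + 7.4·1.168736) = 3.2868 and q_2* = 1.168736·3.2868 = 3.8414.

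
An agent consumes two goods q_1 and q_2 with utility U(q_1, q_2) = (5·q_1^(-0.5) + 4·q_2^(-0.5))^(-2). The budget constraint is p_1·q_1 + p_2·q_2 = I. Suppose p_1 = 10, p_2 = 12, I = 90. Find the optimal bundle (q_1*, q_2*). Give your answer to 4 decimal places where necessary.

Numerically q_2/q_1 = 0.763143, so q_1* = 90/(10 + 12·0.763143) = 4.6978 and q_2* = 0.763143·4.6978 = 3.5851.

q_1* = 4.6978, q_2* = 3.5851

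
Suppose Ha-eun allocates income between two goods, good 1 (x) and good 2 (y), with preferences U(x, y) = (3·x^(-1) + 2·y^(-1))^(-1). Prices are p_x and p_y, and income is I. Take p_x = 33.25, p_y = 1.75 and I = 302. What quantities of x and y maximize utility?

From the CES first-order condition, (3/2)·(y/x)^(2) = p_x/p_y.
Solve for the ratio: y/x = [(2/3)·p_x/p_y]^(0.5).
Substitute y = (y/x)·x into the budget: x* = I/(p_x + p_y·(y/x)).
Numerically y/x = 3.559026, so x* = 302/(33.25 + 1.75·3.559026) = 7.6498 and y* = 3.559026·7.6498 = 27.2257.

x* = 7.6498, y* = 27.2257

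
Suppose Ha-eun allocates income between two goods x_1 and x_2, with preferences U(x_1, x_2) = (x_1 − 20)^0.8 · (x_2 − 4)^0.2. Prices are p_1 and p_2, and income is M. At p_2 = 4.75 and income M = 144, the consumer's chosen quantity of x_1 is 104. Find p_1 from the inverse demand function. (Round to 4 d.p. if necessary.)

MRS = 4·(x_2−4)/(x_1−20). Tangency with p_1/p_2 gives x_2−4 = (1/4)·(p_1/p_2)·(x_1−20).
Substituting into the budget: x_1* = 20 + 0.8·(M − 20·p_1 − 4·p_2)/p_1, and x_2* = 4 + 0.2·(…)/p_2.
Set x_1* = 104 in the demand function and solve for p_1: p_1 = 1.

p_1 = 1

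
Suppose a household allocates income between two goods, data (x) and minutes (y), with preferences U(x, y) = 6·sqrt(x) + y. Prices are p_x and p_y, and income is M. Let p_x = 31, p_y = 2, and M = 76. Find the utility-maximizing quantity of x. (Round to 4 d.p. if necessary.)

Set MRS = p_x/p_y: 3·x^(−1/2) = p_x/p_y.
Solve: √x = 3·p_y/p_x, so x*(p_x,p_y) = (3·p_y/p_x)², and y* = (M − p_x·x*)/p_y.
Plugging in: x* = (3·2/31)² = 0.0375.

x* = 0.0375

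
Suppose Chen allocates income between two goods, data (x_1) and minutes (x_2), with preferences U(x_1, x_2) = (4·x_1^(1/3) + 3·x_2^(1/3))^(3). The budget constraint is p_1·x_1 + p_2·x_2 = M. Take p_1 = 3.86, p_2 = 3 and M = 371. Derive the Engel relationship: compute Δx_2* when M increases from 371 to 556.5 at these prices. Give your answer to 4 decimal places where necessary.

Δx_2* = 26.2306

Numerically x_2/x_1 = 0.947962, so x_1* = 371/(3.86 + 3·0.947962) = 55.341 and x_2* = 0.947962·55.341 = 52.4612.
At M' = 556.5: x_2* = 78.6918. Change: 78.6918 − 52.4612 = 26.2306.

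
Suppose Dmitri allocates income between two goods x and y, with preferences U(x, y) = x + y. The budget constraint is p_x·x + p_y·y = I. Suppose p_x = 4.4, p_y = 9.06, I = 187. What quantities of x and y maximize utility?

x gives more utility per dollar, so spend all income on x: x* = I/p_x, y* = 0.
Numerically: x* = 42.5, y* = 0.

x* = 42.5, y* = 0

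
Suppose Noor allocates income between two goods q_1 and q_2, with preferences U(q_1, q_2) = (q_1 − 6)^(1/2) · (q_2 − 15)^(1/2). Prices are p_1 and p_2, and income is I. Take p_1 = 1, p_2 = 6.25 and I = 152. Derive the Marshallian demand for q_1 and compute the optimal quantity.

q_1* = 32.125

MRS = (q_2−15)/(q_1−6). Tangency with p_1/p_2 gives q_2−15 = (p_1/p_2)·(q_1−6).
After buying the subsistence bundle (6, 15), a share 0.5 of the remaining income goes to q_1: q_1* = 6 + 0.5·(I − 6p_1 − 15p_2)/p_1.
Discretionary income = 152 − 6·1 − 15·6.25 = 52.25; q_1* = 6 + 0.5·52.25/1 = 32.125.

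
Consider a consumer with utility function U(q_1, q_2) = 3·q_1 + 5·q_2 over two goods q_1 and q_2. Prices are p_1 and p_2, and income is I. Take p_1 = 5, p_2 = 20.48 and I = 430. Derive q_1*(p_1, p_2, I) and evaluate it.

q_1* = 86

Linear utility — the consumer picks whichever good has higher MU/price: 3/5 = 0.6 vs 5/20.48 = 0.2441.
q_1 gives more utility per dollar, so spend all income on q_1: q_1* = I/p_1, q_2* = 0.
Numerically: q_1* = 86, q_2* = 0.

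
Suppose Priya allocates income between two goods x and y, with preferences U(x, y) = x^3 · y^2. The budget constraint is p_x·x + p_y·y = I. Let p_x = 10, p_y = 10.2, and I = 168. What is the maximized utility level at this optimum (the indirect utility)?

V = 44454.9165

MU_x/MU_y = (3·y)/(2·x); tangency sets this equal to p_x/p_y.
Rearranging, p_y·y = (2/3)·p_x·x. Substituting into the budget gives p_x·x·(1 + (2/3)) = I.
Demand: x*(p_x,p_y,I) = 0.6·I/p_x and y* = 0.4·I/p_y.
At p_x=10, p_y=10.2, I=168: x* = 0.6·168/10 = 10.08, y* = 6.5882.
Utility at the optimum: U(10.08, 6.5882) = 44454.9165.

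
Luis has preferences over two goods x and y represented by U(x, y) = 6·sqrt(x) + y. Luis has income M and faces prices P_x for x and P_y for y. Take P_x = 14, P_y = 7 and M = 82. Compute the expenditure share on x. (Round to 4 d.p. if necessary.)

share on x = 0.3841

MU_x = 3/√x, MU_y = 1. Tangency: 3/√x = P_x/P_y.
Solve: √x = 3·P_y/P_x, so x*(P_x,P_y) = (3·P_y/P_x)², and y* = (M − P_x·x*)/P_y.
Plugging in: x* = (3·7/14)² = 2.25, y* = 7.2143.
Expenditure on x: 14·2.25 = 31.5; share = 0.3841.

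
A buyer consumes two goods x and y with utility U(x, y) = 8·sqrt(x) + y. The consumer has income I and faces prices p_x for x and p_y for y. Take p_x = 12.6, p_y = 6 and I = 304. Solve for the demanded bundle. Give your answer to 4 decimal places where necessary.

x* = 3.6281, y* = 43.0476

Utility is quasi-linear in y; the FOC for x is 4/√x = p_x/p_y.
Thus x* = (4·p_y/p_x)² — independent of I — with the rest of income spent on y.
Plugging in: x* = (4·6/12.6)² = 3.6281, y* = 43.0476.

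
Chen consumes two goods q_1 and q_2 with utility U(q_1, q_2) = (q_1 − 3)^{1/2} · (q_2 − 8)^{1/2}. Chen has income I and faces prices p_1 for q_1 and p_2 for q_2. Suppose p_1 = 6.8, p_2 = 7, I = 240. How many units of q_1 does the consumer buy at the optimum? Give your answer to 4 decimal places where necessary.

q_1* = 15.0294

Let q_1' = q_1−3, q_2' = q_2−8. MRS = q_2'/q_1' = p_1/p_2.
After buying the subsistence bundle (3, 8), a share 0.5 of the remaining income goes to q_1: q_1* = 3 + 0.5·(I − 3p_1 − 8p_2)/p_1.
Discretionary income = 240 − 3·6.8 − 8·7 = 163.6; q_1* = 3 + 0.5·163.6/6.8 = 15.0294.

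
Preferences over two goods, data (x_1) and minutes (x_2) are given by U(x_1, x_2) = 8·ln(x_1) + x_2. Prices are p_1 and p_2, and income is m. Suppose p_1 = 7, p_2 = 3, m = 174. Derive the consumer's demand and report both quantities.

MU_x_1 = 8/x_1, MU_x_2 = 1. Tangency: 8/x_1 = p_1/p_2.
So x_1*(p_1,p_2) = 8·p_2/p_1, independent of income; and x_2* = (m − 8·p_2)/p_2.
At the given prices: x_1* = 8·3/7 = 3.4286, and x_2* = 50.

x_1* = 3.4286, x_2* = 50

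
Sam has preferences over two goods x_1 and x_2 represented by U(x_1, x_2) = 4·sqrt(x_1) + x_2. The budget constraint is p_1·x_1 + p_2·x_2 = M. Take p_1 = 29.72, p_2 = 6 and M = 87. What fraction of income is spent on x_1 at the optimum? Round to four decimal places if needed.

Utility is quasi-linear in x_2; the FOC for x_1 is 2/√x_1 = p_1/p_2.
Solve: √x_1 = 2·p_2/p_1, so x_1*(p_1,p_2) = (2·p_2/p_1)², and x_2* = (M − p_1·x_1*)/p_2.
Plugging in: x_1* = (2·6/29.72)² = 0.163, x_2* = 13.6925.
Expenditure on x_1: 29.72·0.163 = 4.8452; share = 0.0557.

share on x_1 = 0.0557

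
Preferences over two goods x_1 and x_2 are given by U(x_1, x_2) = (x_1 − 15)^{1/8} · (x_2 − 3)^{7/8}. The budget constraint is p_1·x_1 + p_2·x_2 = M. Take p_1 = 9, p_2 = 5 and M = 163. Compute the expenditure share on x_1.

Let x_1' = x_1−15, x_2' = x_2−3. MRS = (1/7)·x_2'/x_1' = p_1/p_2.
After buying the subsistence bundle (15, 3), a share 0.125 of the remaining income goes to x_1: x_1* = 15 + 0.125·(M − 15p_1 − 3p_2)/p_1.
Discretionary income = 163 − 15·9 − 3·5 = 13; x_1* = 15 + 0.125·13/9 = 15.1806; x_2* = 3 + 0.875·13/5 = 5.275.
Expenditure on x_1: 9·15.1806 = 136.625; share = 0.8382.

share on x_1 = 0.8382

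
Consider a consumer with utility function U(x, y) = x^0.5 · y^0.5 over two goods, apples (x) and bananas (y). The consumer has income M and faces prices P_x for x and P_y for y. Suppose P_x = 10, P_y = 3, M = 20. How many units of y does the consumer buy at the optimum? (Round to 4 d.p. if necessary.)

y* = 3.3333

Demand: x*(P_x,P_y,M) = 0.5·M/P_x and y* = 0.5·M/P_y.
At P_x=10, P_y=3, M=20: y* = 0.5·20/3 = 3.3333.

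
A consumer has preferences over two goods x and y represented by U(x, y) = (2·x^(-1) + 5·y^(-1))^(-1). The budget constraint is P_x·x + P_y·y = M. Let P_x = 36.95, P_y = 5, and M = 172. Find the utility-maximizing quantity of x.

With the ratio pinned down, the budget gives x* = M/(P_x + P_y·(y/x)) and y* = (y/x)·x*.
Numerically y/x = 4.298255, so x* = 172/(36.95 + 5·4.298255) = 2.9431.

x* = 2.9431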